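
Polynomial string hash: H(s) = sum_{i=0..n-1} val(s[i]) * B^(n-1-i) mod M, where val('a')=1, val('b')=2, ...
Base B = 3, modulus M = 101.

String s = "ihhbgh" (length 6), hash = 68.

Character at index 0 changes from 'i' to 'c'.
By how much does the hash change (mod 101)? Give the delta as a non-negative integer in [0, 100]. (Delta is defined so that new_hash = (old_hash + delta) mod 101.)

Delta formula: (val(new) - val(old)) * B^(n-1-k) mod M
  val('c') - val('i') = 3 - 9 = -6
  B^(n-1-k) = 3^5 mod 101 = 41
  Delta = -6 * 41 mod 101 = 57

Answer: 57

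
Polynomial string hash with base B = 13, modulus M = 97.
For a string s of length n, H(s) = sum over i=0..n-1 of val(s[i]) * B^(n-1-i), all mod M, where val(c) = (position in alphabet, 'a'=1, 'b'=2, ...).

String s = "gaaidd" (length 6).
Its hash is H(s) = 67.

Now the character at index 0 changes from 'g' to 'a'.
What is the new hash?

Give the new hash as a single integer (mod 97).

val('g') = 7, val('a') = 1
Position k = 0, exponent = n-1-k = 5
B^5 mod M = 13^5 mod 97 = 74
Delta = (1 - 7) * 74 mod 97 = 41
New hash = (67 + 41) mod 97 = 11

Answer: 11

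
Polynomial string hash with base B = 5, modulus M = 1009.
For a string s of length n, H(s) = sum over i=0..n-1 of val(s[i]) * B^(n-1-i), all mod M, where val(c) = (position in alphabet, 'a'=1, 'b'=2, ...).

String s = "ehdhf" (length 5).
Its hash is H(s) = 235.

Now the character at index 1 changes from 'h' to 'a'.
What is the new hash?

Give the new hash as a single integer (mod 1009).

val('h') = 8, val('a') = 1
Position k = 1, exponent = n-1-k = 3
B^3 mod M = 5^3 mod 1009 = 125
Delta = (1 - 8) * 125 mod 1009 = 134
New hash = (235 + 134) mod 1009 = 369

Answer: 369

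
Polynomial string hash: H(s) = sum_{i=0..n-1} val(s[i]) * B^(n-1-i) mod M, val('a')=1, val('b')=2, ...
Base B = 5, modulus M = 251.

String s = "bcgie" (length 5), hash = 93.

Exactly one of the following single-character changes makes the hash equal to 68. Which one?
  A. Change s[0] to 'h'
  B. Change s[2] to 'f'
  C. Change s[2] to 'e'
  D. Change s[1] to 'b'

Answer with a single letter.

Option A: s[0]='b'->'h', delta=(8-2)*5^4 mod 251 = 236, hash=93+236 mod 251 = 78
Option B: s[2]='g'->'f', delta=(6-7)*5^2 mod 251 = 226, hash=93+226 mod 251 = 68 <-- target
Option C: s[2]='g'->'e', delta=(5-7)*5^2 mod 251 = 201, hash=93+201 mod 251 = 43
Option D: s[1]='c'->'b', delta=(2-3)*5^3 mod 251 = 126, hash=93+126 mod 251 = 219

Answer: B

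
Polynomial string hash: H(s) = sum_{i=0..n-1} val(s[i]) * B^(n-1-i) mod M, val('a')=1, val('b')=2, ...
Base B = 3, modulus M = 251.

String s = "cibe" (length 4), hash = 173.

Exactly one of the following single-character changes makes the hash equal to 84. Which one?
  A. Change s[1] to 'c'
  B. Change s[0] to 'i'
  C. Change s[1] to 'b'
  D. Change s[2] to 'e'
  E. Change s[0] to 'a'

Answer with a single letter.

Option A: s[1]='i'->'c', delta=(3-9)*3^2 mod 251 = 197, hash=173+197 mod 251 = 119
Option B: s[0]='c'->'i', delta=(9-3)*3^3 mod 251 = 162, hash=173+162 mod 251 = 84 <-- target
Option C: s[1]='i'->'b', delta=(2-9)*3^2 mod 251 = 188, hash=173+188 mod 251 = 110
Option D: s[2]='b'->'e', delta=(5-2)*3^1 mod 251 = 9, hash=173+9 mod 251 = 182
Option E: s[0]='c'->'a', delta=(1-3)*3^3 mod 251 = 197, hash=173+197 mod 251 = 119

Answer: B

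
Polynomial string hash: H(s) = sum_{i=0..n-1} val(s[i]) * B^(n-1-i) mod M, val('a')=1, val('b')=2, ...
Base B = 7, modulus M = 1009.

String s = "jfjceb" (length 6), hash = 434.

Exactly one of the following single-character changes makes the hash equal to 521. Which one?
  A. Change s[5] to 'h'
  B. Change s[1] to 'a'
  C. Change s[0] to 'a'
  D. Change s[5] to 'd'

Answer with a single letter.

Option A: s[5]='b'->'h', delta=(8-2)*7^0 mod 1009 = 6, hash=434+6 mod 1009 = 440
Option B: s[1]='f'->'a', delta=(1-6)*7^4 mod 1009 = 103, hash=434+103 mod 1009 = 537
Option C: s[0]='j'->'a', delta=(1-10)*7^5 mod 1009 = 87, hash=434+87 mod 1009 = 521 <-- target
Option D: s[5]='b'->'d', delta=(4-2)*7^0 mod 1009 = 2, hash=434+2 mod 1009 = 436

Answer: C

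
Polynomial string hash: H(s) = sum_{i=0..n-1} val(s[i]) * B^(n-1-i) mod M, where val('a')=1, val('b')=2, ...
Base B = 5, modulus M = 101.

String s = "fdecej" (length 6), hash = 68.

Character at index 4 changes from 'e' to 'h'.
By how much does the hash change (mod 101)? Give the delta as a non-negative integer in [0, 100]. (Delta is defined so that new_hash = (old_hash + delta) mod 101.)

Answer: 15

Derivation:
Delta formula: (val(new) - val(old)) * B^(n-1-k) mod M
  val('h') - val('e') = 8 - 5 = 3
  B^(n-1-k) = 5^1 mod 101 = 5
  Delta = 3 * 5 mod 101 = 15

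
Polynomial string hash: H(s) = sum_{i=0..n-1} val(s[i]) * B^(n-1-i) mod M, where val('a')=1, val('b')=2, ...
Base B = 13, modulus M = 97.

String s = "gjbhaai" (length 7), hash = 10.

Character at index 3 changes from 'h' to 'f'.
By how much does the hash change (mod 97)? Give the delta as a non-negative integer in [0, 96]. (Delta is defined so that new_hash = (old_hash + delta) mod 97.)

Answer: 68

Derivation:
Delta formula: (val(new) - val(old)) * B^(n-1-k) mod M
  val('f') - val('h') = 6 - 8 = -2
  B^(n-1-k) = 13^3 mod 97 = 63
  Delta = -2 * 63 mod 97 = 68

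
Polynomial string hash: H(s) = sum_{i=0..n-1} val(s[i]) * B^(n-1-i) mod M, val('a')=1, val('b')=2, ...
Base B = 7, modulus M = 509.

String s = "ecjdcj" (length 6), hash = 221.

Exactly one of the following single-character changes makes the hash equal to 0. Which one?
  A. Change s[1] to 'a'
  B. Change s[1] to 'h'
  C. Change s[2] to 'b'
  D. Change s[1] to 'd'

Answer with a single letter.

Option A: s[1]='c'->'a', delta=(1-3)*7^4 mod 509 = 288, hash=221+288 mod 509 = 0 <-- target
Option B: s[1]='c'->'h', delta=(8-3)*7^4 mod 509 = 298, hash=221+298 mod 509 = 10
Option C: s[2]='j'->'b', delta=(2-10)*7^3 mod 509 = 310, hash=221+310 mod 509 = 22
Option D: s[1]='c'->'d', delta=(4-3)*7^4 mod 509 = 365, hash=221+365 mod 509 = 77

Answer: A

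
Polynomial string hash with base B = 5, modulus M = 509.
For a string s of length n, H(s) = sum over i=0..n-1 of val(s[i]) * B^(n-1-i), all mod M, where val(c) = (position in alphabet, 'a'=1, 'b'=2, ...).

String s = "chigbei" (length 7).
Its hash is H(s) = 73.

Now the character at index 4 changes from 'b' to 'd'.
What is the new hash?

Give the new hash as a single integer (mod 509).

val('b') = 2, val('d') = 4
Position k = 4, exponent = n-1-k = 2
B^2 mod M = 5^2 mod 509 = 25
Delta = (4 - 2) * 25 mod 509 = 50
New hash = (73 + 50) mod 509 = 123

Answer: 123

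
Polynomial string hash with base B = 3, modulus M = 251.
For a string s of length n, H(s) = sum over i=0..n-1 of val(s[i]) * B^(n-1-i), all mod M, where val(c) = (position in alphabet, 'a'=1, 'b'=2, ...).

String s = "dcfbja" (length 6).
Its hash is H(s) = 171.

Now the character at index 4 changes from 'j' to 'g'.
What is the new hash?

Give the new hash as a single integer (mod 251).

Answer: 162

Derivation:
val('j') = 10, val('g') = 7
Position k = 4, exponent = n-1-k = 1
B^1 mod M = 3^1 mod 251 = 3
Delta = (7 - 10) * 3 mod 251 = 242
New hash = (171 + 242) mod 251 = 162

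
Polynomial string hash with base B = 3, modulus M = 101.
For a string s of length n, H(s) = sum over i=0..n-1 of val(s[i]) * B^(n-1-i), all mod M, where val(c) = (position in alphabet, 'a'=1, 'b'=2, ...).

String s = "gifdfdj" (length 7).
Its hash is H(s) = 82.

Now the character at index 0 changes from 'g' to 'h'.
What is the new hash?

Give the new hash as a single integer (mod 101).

val('g') = 7, val('h') = 8
Position k = 0, exponent = n-1-k = 6
B^6 mod M = 3^6 mod 101 = 22
Delta = (8 - 7) * 22 mod 101 = 22
New hash = (82 + 22) mod 101 = 3

Answer: 3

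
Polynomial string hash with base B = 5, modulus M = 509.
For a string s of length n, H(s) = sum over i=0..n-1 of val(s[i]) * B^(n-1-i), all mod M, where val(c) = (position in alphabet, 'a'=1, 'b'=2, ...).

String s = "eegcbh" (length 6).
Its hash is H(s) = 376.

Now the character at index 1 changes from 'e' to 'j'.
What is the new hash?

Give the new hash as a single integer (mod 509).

Answer: 447

Derivation:
val('e') = 5, val('j') = 10
Position k = 1, exponent = n-1-k = 4
B^4 mod M = 5^4 mod 509 = 116
Delta = (10 - 5) * 116 mod 509 = 71
New hash = (376 + 71) mod 509 = 447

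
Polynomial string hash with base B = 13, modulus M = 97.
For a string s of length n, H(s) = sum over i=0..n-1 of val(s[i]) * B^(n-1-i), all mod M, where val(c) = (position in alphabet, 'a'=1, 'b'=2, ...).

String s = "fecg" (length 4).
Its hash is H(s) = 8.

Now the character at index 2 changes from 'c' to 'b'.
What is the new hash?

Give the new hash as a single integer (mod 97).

val('c') = 3, val('b') = 2
Position k = 2, exponent = n-1-k = 1
B^1 mod M = 13^1 mod 97 = 13
Delta = (2 - 3) * 13 mod 97 = 84
New hash = (8 + 84) mod 97 = 92

Answer: 92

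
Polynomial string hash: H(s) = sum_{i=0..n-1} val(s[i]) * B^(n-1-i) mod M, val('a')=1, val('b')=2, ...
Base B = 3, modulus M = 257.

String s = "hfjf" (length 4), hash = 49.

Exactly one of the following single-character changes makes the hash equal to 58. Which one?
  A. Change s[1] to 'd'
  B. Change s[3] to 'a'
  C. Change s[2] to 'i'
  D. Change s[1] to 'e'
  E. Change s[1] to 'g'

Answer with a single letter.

Option A: s[1]='f'->'d', delta=(4-6)*3^2 mod 257 = 239, hash=49+239 mod 257 = 31
Option B: s[3]='f'->'a', delta=(1-6)*3^0 mod 257 = 252, hash=49+252 mod 257 = 44
Option C: s[2]='j'->'i', delta=(9-10)*3^1 mod 257 = 254, hash=49+254 mod 257 = 46
Option D: s[1]='f'->'e', delta=(5-6)*3^2 mod 257 = 248, hash=49+248 mod 257 = 40
Option E: s[1]='f'->'g', delta=(7-6)*3^2 mod 257 = 9, hash=49+9 mod 257 = 58 <-- target

Answer: E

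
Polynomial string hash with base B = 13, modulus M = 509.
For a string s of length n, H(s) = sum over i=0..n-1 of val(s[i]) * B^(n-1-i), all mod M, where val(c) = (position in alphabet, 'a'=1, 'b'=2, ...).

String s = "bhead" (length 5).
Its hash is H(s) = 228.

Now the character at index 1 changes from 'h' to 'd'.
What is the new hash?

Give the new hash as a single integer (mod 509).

val('h') = 8, val('d') = 4
Position k = 1, exponent = n-1-k = 3
B^3 mod M = 13^3 mod 509 = 161
Delta = (4 - 8) * 161 mod 509 = 374
New hash = (228 + 374) mod 509 = 93

Answer: 93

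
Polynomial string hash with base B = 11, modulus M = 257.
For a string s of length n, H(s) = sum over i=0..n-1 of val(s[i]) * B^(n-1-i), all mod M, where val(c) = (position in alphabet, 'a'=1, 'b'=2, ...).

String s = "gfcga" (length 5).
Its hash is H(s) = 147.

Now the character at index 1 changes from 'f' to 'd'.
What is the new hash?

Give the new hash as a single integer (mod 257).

Answer: 55

Derivation:
val('f') = 6, val('d') = 4
Position k = 1, exponent = n-1-k = 3
B^3 mod M = 11^3 mod 257 = 46
Delta = (4 - 6) * 46 mod 257 = 165
New hash = (147 + 165) mod 257 = 55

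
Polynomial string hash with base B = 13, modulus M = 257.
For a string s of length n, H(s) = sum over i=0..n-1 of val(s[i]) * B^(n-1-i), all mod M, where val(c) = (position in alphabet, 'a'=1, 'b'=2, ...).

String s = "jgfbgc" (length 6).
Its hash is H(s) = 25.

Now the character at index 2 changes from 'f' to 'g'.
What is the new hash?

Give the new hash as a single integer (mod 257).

val('f') = 6, val('g') = 7
Position k = 2, exponent = n-1-k = 3
B^3 mod M = 13^3 mod 257 = 141
Delta = (7 - 6) * 141 mod 257 = 141
New hash = (25 + 141) mod 257 = 166

Answer: 166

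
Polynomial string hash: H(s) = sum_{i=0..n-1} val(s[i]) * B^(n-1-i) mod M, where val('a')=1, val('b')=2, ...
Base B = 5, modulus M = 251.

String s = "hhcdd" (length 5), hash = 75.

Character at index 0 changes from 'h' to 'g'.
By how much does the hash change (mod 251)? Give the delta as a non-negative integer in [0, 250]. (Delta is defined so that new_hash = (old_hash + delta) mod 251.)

Delta formula: (val(new) - val(old)) * B^(n-1-k) mod M
  val('g') - val('h') = 7 - 8 = -1
  B^(n-1-k) = 5^4 mod 251 = 123
  Delta = -1 * 123 mod 251 = 128

Answer: 128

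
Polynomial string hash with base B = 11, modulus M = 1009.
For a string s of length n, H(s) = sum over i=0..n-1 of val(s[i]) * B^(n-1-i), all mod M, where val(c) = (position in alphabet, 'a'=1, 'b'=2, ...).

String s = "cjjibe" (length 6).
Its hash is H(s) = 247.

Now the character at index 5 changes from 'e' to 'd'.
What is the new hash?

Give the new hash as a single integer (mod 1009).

val('e') = 5, val('d') = 4
Position k = 5, exponent = n-1-k = 0
B^0 mod M = 11^0 mod 1009 = 1
Delta = (4 - 5) * 1 mod 1009 = 1008
New hash = (247 + 1008) mod 1009 = 246

Answer: 246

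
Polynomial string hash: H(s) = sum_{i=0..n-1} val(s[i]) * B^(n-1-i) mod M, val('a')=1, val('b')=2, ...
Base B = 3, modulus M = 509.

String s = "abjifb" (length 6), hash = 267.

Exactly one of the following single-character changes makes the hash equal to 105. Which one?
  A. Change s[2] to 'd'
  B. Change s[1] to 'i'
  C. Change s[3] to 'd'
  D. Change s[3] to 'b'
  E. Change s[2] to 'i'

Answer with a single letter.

Option A: s[2]='j'->'d', delta=(4-10)*3^3 mod 509 = 347, hash=267+347 mod 509 = 105 <-- target
Option B: s[1]='b'->'i', delta=(9-2)*3^4 mod 509 = 58, hash=267+58 mod 509 = 325
Option C: s[3]='i'->'d', delta=(4-9)*3^2 mod 509 = 464, hash=267+464 mod 509 = 222
Option D: s[3]='i'->'b', delta=(2-9)*3^2 mod 509 = 446, hash=267+446 mod 509 = 204
Option E: s[2]='j'->'i', delta=(9-10)*3^3 mod 509 = 482, hash=267+482 mod 509 = 240

Answer: A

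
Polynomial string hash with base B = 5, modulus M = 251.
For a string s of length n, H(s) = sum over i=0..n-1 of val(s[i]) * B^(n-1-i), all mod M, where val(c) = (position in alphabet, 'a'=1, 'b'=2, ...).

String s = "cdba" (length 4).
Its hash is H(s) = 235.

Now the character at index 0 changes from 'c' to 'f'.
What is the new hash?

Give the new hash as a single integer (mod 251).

Answer: 108

Derivation:
val('c') = 3, val('f') = 6
Position k = 0, exponent = n-1-k = 3
B^3 mod M = 5^3 mod 251 = 125
Delta = (6 - 3) * 125 mod 251 = 124
New hash = (235 + 124) mod 251 = 108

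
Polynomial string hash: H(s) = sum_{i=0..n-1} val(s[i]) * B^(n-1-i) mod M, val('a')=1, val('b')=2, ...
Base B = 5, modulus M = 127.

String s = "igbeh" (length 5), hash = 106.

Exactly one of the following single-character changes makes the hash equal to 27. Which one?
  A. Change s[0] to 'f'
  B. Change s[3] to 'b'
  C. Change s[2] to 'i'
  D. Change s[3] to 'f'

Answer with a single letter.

Answer: C

Derivation:
Option A: s[0]='i'->'f', delta=(6-9)*5^4 mod 127 = 30, hash=106+30 mod 127 = 9
Option B: s[3]='e'->'b', delta=(2-5)*5^1 mod 127 = 112, hash=106+112 mod 127 = 91
Option C: s[2]='b'->'i', delta=(9-2)*5^2 mod 127 = 48, hash=106+48 mod 127 = 27 <-- target
Option D: s[3]='e'->'f', delta=(6-5)*5^1 mod 127 = 5, hash=106+5 mod 127 = 111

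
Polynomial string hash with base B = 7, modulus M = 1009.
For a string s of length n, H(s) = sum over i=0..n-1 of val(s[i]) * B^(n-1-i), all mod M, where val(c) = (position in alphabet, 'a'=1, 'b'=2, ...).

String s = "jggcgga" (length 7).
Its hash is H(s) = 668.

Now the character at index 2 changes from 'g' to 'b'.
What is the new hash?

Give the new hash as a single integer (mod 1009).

Answer: 771

Derivation:
val('g') = 7, val('b') = 2
Position k = 2, exponent = n-1-k = 4
B^4 mod M = 7^4 mod 1009 = 383
Delta = (2 - 7) * 383 mod 1009 = 103
New hash = (668 + 103) mod 1009 = 771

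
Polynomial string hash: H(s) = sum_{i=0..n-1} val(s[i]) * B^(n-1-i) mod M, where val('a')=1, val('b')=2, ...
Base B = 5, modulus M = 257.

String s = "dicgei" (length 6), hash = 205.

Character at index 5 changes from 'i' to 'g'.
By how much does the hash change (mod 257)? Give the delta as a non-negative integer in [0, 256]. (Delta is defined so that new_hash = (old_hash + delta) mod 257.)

Answer: 255

Derivation:
Delta formula: (val(new) - val(old)) * B^(n-1-k) mod M
  val('g') - val('i') = 7 - 9 = -2
  B^(n-1-k) = 5^0 mod 257 = 1
  Delta = -2 * 1 mod 257 = 255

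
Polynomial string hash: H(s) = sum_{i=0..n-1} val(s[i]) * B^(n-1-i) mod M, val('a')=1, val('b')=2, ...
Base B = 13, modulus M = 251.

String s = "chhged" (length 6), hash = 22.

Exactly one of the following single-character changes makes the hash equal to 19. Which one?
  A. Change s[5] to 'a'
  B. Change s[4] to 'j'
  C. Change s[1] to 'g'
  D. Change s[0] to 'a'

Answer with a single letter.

Answer: A

Derivation:
Option A: s[5]='d'->'a', delta=(1-4)*13^0 mod 251 = 248, hash=22+248 mod 251 = 19 <-- target
Option B: s[4]='e'->'j', delta=(10-5)*13^1 mod 251 = 65, hash=22+65 mod 251 = 87
Option C: s[1]='h'->'g', delta=(7-8)*13^4 mod 251 = 53, hash=22+53 mod 251 = 75
Option D: s[0]='c'->'a', delta=(1-3)*13^5 mod 251 = 123, hash=22+123 mod 251 = 145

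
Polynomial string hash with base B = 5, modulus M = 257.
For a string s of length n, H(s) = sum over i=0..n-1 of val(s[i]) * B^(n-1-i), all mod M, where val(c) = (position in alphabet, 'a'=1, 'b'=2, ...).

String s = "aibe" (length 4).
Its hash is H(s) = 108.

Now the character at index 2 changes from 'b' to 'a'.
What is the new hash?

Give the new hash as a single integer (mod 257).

val('b') = 2, val('a') = 1
Position k = 2, exponent = n-1-k = 1
B^1 mod M = 5^1 mod 257 = 5
Delta = (1 - 2) * 5 mod 257 = 252
New hash = (108 + 252) mod 257 = 103

Answer: 103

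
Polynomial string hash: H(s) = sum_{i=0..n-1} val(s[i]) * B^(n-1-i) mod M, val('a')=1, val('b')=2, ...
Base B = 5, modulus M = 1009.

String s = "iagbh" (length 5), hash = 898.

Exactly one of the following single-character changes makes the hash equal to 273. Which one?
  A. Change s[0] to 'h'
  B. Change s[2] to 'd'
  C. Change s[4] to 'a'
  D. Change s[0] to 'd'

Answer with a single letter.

Option A: s[0]='i'->'h', delta=(8-9)*5^4 mod 1009 = 384, hash=898+384 mod 1009 = 273 <-- target
Option B: s[2]='g'->'d', delta=(4-7)*5^2 mod 1009 = 934, hash=898+934 mod 1009 = 823
Option C: s[4]='h'->'a', delta=(1-8)*5^0 mod 1009 = 1002, hash=898+1002 mod 1009 = 891
Option D: s[0]='i'->'d', delta=(4-9)*5^4 mod 1009 = 911, hash=898+911 mod 1009 = 800

Answer: A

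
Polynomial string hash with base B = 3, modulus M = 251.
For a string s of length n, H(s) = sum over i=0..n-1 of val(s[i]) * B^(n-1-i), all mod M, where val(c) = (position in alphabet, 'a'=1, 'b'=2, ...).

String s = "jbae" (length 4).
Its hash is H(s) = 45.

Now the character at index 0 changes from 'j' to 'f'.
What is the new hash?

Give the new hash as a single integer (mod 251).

Answer: 188

Derivation:
val('j') = 10, val('f') = 6
Position k = 0, exponent = n-1-k = 3
B^3 mod M = 3^3 mod 251 = 27
Delta = (6 - 10) * 27 mod 251 = 143
New hash = (45 + 143) mod 251 = 188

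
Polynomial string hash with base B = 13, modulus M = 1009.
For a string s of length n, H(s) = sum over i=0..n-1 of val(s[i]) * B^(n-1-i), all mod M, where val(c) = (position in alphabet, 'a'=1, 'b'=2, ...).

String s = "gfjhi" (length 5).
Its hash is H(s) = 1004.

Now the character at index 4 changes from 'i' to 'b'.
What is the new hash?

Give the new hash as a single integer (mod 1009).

Answer: 997

Derivation:
val('i') = 9, val('b') = 2
Position k = 4, exponent = n-1-k = 0
B^0 mod M = 13^0 mod 1009 = 1
Delta = (2 - 9) * 1 mod 1009 = 1002
New hash = (1004 + 1002) mod 1009 = 997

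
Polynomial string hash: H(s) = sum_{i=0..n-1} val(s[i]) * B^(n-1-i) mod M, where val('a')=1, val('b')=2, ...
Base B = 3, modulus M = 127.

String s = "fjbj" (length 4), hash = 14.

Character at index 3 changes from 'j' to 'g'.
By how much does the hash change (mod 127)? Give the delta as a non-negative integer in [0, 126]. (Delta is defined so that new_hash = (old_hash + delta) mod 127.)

Answer: 124

Derivation:
Delta formula: (val(new) - val(old)) * B^(n-1-k) mod M
  val('g') - val('j') = 7 - 10 = -3
  B^(n-1-k) = 3^0 mod 127 = 1
  Delta = -3 * 1 mod 127 = 124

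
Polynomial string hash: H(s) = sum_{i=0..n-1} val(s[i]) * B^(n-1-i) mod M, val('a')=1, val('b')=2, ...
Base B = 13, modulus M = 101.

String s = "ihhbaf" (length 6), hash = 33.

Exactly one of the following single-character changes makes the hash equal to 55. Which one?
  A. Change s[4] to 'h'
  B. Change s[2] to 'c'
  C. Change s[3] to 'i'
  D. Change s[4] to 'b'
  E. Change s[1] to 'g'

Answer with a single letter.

Answer: E

Derivation:
Option A: s[4]='a'->'h', delta=(8-1)*13^1 mod 101 = 91, hash=33+91 mod 101 = 23
Option B: s[2]='h'->'c', delta=(3-8)*13^3 mod 101 = 24, hash=33+24 mod 101 = 57
Option C: s[3]='b'->'i', delta=(9-2)*13^2 mod 101 = 72, hash=33+72 mod 101 = 4
Option D: s[4]='a'->'b', delta=(2-1)*13^1 mod 101 = 13, hash=33+13 mod 101 = 46
Option E: s[1]='h'->'g', delta=(7-8)*13^4 mod 101 = 22, hash=33+22 mod 101 = 55 <-- target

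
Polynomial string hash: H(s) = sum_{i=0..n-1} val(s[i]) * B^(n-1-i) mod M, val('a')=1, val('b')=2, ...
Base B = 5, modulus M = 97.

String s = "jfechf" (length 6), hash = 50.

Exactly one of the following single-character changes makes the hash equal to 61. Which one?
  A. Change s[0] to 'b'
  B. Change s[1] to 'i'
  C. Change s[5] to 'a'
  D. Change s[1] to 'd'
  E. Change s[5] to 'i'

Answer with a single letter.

Option A: s[0]='j'->'b', delta=(2-10)*5^5 mod 97 = 26, hash=50+26 mod 97 = 76
Option B: s[1]='f'->'i', delta=(9-6)*5^4 mod 97 = 32, hash=50+32 mod 97 = 82
Option C: s[5]='f'->'a', delta=(1-6)*5^0 mod 97 = 92, hash=50+92 mod 97 = 45
Option D: s[1]='f'->'d', delta=(4-6)*5^4 mod 97 = 11, hash=50+11 mod 97 = 61 <-- target
Option E: s[5]='f'->'i', delta=(9-6)*5^0 mod 97 = 3, hash=50+3 mod 97 = 53

Answer: D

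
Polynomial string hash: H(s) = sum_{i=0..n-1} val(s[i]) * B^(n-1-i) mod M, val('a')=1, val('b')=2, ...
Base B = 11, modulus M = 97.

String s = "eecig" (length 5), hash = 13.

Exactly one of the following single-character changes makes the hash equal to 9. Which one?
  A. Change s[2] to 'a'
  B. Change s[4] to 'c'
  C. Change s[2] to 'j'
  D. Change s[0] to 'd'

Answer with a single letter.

Answer: B

Derivation:
Option A: s[2]='c'->'a', delta=(1-3)*11^2 mod 97 = 49, hash=13+49 mod 97 = 62
Option B: s[4]='g'->'c', delta=(3-7)*11^0 mod 97 = 93, hash=13+93 mod 97 = 9 <-- target
Option C: s[2]='c'->'j', delta=(10-3)*11^2 mod 97 = 71, hash=13+71 mod 97 = 84
Option D: s[0]='e'->'d', delta=(4-5)*11^4 mod 97 = 6, hash=13+6 mod 97 = 19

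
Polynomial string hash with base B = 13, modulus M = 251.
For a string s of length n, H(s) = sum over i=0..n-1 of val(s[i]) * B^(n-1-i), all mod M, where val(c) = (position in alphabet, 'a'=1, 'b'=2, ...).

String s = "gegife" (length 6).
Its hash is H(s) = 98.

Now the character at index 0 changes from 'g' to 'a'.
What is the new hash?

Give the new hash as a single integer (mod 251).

Answer: 216

Derivation:
val('g') = 7, val('a') = 1
Position k = 0, exponent = n-1-k = 5
B^5 mod M = 13^5 mod 251 = 64
Delta = (1 - 7) * 64 mod 251 = 118
New hash = (98 + 118) mod 251 = 216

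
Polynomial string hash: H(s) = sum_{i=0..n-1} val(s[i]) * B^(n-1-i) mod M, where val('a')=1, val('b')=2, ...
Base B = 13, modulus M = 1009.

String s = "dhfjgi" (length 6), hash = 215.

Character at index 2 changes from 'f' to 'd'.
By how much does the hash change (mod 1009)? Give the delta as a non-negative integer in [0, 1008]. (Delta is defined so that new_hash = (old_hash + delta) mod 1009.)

Answer: 651

Derivation:
Delta formula: (val(new) - val(old)) * B^(n-1-k) mod M
  val('d') - val('f') = 4 - 6 = -2
  B^(n-1-k) = 13^3 mod 1009 = 179
  Delta = -2 * 179 mod 1009 = 651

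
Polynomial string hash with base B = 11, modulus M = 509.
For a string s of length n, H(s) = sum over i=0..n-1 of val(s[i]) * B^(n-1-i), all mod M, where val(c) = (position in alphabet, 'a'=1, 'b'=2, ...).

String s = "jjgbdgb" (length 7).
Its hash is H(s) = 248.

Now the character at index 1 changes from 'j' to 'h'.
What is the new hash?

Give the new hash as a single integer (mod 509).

val('j') = 10, val('h') = 8
Position k = 1, exponent = n-1-k = 5
B^5 mod M = 11^5 mod 509 = 207
Delta = (8 - 10) * 207 mod 509 = 95
New hash = (248 + 95) mod 509 = 343

Answer: 343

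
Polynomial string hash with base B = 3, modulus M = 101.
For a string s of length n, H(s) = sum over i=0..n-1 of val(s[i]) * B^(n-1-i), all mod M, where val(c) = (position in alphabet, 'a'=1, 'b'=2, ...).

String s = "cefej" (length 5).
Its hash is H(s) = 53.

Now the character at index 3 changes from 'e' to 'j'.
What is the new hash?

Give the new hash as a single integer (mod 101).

Answer: 68

Derivation:
val('e') = 5, val('j') = 10
Position k = 3, exponent = n-1-k = 1
B^1 mod M = 3^1 mod 101 = 3
Delta = (10 - 5) * 3 mod 101 = 15
New hash = (53 + 15) mod 101 = 68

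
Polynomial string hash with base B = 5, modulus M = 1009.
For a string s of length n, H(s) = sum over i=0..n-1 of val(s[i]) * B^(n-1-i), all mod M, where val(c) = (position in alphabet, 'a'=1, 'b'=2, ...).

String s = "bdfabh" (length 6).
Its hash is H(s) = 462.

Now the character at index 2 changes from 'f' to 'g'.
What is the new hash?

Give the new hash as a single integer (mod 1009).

Answer: 587

Derivation:
val('f') = 6, val('g') = 7
Position k = 2, exponent = n-1-k = 3
B^3 mod M = 5^3 mod 1009 = 125
Delta = (7 - 6) * 125 mod 1009 = 125
New hash = (462 + 125) mod 1009 = 587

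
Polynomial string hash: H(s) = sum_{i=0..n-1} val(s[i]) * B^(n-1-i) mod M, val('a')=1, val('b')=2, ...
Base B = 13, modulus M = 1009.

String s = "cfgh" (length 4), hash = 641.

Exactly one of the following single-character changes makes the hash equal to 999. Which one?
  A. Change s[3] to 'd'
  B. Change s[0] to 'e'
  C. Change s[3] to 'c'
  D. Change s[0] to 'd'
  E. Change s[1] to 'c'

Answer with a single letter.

Option A: s[3]='h'->'d', delta=(4-8)*13^0 mod 1009 = 1005, hash=641+1005 mod 1009 = 637
Option B: s[0]='c'->'e', delta=(5-3)*13^3 mod 1009 = 358, hash=641+358 mod 1009 = 999 <-- target
Option C: s[3]='h'->'c', delta=(3-8)*13^0 mod 1009 = 1004, hash=641+1004 mod 1009 = 636
Option D: s[0]='c'->'d', delta=(4-3)*13^3 mod 1009 = 179, hash=641+179 mod 1009 = 820
Option E: s[1]='f'->'c', delta=(3-6)*13^2 mod 1009 = 502, hash=641+502 mod 1009 = 134

Answer: B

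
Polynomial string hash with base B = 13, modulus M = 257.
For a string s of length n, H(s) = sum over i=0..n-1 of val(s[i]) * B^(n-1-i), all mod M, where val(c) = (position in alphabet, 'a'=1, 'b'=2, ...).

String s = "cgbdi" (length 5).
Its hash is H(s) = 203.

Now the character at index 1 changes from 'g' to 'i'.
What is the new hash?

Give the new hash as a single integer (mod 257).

Answer: 228

Derivation:
val('g') = 7, val('i') = 9
Position k = 1, exponent = n-1-k = 3
B^3 mod M = 13^3 mod 257 = 141
Delta = (9 - 7) * 141 mod 257 = 25
New hash = (203 + 25) mod 257 = 228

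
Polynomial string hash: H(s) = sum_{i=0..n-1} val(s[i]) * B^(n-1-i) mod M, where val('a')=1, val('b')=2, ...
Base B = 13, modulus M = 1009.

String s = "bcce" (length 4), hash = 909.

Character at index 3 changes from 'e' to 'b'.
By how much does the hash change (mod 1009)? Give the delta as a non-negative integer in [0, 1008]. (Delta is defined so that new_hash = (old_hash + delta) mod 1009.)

Delta formula: (val(new) - val(old)) * B^(n-1-k) mod M
  val('b') - val('e') = 2 - 5 = -3
  B^(n-1-k) = 13^0 mod 1009 = 1
  Delta = -3 * 1 mod 1009 = 1006

Answer: 1006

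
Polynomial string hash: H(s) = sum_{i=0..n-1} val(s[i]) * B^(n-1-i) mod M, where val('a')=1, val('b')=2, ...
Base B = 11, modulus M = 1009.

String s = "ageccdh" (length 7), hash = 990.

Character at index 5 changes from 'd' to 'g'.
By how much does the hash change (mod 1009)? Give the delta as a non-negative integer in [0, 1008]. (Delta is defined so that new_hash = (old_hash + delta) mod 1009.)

Delta formula: (val(new) - val(old)) * B^(n-1-k) mod M
  val('g') - val('d') = 7 - 4 = 3
  B^(n-1-k) = 11^1 mod 1009 = 11
  Delta = 3 * 11 mod 1009 = 33

Answer: 33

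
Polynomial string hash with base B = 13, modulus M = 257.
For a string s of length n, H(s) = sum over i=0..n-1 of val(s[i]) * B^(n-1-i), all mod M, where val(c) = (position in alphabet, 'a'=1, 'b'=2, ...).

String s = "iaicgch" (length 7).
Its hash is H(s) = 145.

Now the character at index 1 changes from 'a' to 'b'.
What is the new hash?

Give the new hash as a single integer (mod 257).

val('a') = 1, val('b') = 2
Position k = 1, exponent = n-1-k = 5
B^5 mod M = 13^5 mod 257 = 185
Delta = (2 - 1) * 185 mod 257 = 185
New hash = (145 + 185) mod 257 = 73

Answer: 73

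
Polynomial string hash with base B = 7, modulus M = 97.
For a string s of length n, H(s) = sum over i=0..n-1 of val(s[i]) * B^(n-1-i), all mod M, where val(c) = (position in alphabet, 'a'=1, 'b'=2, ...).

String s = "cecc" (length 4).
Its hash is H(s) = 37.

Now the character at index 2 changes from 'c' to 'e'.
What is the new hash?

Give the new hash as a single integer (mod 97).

val('c') = 3, val('e') = 5
Position k = 2, exponent = n-1-k = 1
B^1 mod M = 7^1 mod 97 = 7
Delta = (5 - 3) * 7 mod 97 = 14
New hash = (37 + 14) mod 97 = 51

Answer: 51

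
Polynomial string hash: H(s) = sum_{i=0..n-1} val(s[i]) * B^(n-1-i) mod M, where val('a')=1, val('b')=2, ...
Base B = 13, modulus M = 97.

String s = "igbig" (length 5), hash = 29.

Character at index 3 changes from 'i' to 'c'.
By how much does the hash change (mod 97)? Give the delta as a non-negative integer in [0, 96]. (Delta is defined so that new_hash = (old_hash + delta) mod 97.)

Answer: 19

Derivation:
Delta formula: (val(new) - val(old)) * B^(n-1-k) mod M
  val('c') - val('i') = 3 - 9 = -6
  B^(n-1-k) = 13^1 mod 97 = 13
  Delta = -6 * 13 mod 97 = 19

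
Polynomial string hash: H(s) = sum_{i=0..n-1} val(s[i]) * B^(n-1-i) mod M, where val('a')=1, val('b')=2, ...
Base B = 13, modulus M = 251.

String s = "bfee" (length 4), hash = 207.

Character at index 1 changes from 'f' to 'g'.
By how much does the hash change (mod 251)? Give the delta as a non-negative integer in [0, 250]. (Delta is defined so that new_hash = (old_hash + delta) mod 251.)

Answer: 169

Derivation:
Delta formula: (val(new) - val(old)) * B^(n-1-k) mod M
  val('g') - val('f') = 7 - 6 = 1
  B^(n-1-k) = 13^2 mod 251 = 169
  Delta = 1 * 169 mod 251 = 169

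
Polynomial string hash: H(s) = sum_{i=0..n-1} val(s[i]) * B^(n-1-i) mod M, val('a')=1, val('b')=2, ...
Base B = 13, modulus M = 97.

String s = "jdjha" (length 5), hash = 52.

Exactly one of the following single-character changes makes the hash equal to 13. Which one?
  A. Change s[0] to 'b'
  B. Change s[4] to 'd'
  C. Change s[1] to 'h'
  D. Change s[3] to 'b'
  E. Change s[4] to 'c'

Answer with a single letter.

Answer: C

Derivation:
Option A: s[0]='j'->'b', delta=(2-10)*13^4 mod 97 = 44, hash=52+44 mod 97 = 96
Option B: s[4]='a'->'d', delta=(4-1)*13^0 mod 97 = 3, hash=52+3 mod 97 = 55
Option C: s[1]='d'->'h', delta=(8-4)*13^3 mod 97 = 58, hash=52+58 mod 97 = 13 <-- target
Option D: s[3]='h'->'b', delta=(2-8)*13^1 mod 97 = 19, hash=52+19 mod 97 = 71
Option E: s[4]='a'->'c', delta=(3-1)*13^0 mod 97 = 2, hash=52+2 mod 97 = 54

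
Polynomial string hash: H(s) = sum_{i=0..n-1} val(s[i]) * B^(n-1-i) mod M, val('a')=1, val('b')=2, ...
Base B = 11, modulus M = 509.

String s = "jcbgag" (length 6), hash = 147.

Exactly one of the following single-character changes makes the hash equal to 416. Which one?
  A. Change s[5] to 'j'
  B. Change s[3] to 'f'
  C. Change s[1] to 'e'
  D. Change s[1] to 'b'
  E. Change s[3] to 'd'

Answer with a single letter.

Answer: C

Derivation:
Option A: s[5]='g'->'j', delta=(10-7)*11^0 mod 509 = 3, hash=147+3 mod 509 = 150
Option B: s[3]='g'->'f', delta=(6-7)*11^2 mod 509 = 388, hash=147+388 mod 509 = 26
Option C: s[1]='c'->'e', delta=(5-3)*11^4 mod 509 = 269, hash=147+269 mod 509 = 416 <-- target
Option D: s[1]='c'->'b', delta=(2-3)*11^4 mod 509 = 120, hash=147+120 mod 509 = 267
Option E: s[3]='g'->'d', delta=(4-7)*11^2 mod 509 = 146, hash=147+146 mod 509 = 293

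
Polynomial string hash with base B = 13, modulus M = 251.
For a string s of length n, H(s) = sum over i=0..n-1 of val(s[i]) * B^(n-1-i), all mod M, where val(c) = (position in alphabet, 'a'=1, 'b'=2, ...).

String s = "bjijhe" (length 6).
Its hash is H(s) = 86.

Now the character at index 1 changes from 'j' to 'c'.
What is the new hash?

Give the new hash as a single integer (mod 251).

Answer: 206

Derivation:
val('j') = 10, val('c') = 3
Position k = 1, exponent = n-1-k = 4
B^4 mod M = 13^4 mod 251 = 198
Delta = (3 - 10) * 198 mod 251 = 120
New hash = (86 + 120) mod 251 = 206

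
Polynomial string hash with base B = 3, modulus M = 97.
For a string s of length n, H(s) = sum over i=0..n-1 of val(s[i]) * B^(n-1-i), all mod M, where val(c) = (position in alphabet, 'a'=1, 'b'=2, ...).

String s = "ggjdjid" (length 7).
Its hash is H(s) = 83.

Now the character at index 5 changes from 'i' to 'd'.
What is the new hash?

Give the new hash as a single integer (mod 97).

val('i') = 9, val('d') = 4
Position k = 5, exponent = n-1-k = 1
B^1 mod M = 3^1 mod 97 = 3
Delta = (4 - 9) * 3 mod 97 = 82
New hash = (83 + 82) mod 97 = 68

Answer: 68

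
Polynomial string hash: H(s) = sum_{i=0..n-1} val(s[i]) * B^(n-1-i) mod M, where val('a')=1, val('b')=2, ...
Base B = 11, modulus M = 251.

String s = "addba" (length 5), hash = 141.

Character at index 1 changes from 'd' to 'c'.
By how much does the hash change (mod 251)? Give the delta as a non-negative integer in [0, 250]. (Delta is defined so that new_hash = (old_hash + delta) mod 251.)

Answer: 175

Derivation:
Delta formula: (val(new) - val(old)) * B^(n-1-k) mod M
  val('c') - val('d') = 3 - 4 = -1
  B^(n-1-k) = 11^3 mod 251 = 76
  Delta = -1 * 76 mod 251 = 175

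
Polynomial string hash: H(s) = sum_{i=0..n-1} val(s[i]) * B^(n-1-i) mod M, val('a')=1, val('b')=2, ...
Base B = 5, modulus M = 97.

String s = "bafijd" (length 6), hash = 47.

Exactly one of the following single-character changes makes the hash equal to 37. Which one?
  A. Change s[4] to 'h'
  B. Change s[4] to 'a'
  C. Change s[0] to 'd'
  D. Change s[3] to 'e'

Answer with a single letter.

Option A: s[4]='j'->'h', delta=(8-10)*5^1 mod 97 = 87, hash=47+87 mod 97 = 37 <-- target
Option B: s[4]='j'->'a', delta=(1-10)*5^1 mod 97 = 52, hash=47+52 mod 97 = 2
Option C: s[0]='b'->'d', delta=(4-2)*5^5 mod 97 = 42, hash=47+42 mod 97 = 89
Option D: s[3]='i'->'e', delta=(5-9)*5^2 mod 97 = 94, hash=47+94 mod 97 = 44

Answer: A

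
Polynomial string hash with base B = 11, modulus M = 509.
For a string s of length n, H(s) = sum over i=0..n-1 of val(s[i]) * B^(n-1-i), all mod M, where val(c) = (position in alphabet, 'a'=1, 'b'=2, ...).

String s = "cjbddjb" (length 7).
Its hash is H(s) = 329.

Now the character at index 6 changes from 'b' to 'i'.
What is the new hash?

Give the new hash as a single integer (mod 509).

val('b') = 2, val('i') = 9
Position k = 6, exponent = n-1-k = 0
B^0 mod M = 11^0 mod 509 = 1
Delta = (9 - 2) * 1 mod 509 = 7
New hash = (329 + 7) mod 509 = 336

Answer: 336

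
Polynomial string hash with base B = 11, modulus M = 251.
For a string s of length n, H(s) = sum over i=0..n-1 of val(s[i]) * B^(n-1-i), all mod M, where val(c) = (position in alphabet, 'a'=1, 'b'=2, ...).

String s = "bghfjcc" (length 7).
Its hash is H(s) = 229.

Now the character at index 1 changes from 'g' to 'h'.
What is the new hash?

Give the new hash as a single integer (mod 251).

Answer: 138

Derivation:
val('g') = 7, val('h') = 8
Position k = 1, exponent = n-1-k = 5
B^5 mod M = 11^5 mod 251 = 160
Delta = (8 - 7) * 160 mod 251 = 160
New hash = (229 + 160) mod 251 = 138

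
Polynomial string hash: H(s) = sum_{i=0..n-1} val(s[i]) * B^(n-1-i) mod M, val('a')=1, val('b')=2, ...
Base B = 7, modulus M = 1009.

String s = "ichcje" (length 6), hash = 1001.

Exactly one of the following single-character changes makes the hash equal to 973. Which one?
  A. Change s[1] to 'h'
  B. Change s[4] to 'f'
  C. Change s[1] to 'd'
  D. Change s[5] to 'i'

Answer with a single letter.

Answer: B

Derivation:
Option A: s[1]='c'->'h', delta=(8-3)*7^4 mod 1009 = 906, hash=1001+906 mod 1009 = 898
Option B: s[4]='j'->'f', delta=(6-10)*7^1 mod 1009 = 981, hash=1001+981 mod 1009 = 973 <-- target
Option C: s[1]='c'->'d', delta=(4-3)*7^4 mod 1009 = 383, hash=1001+383 mod 1009 = 375
Option D: s[5]='e'->'i', delta=(9-5)*7^0 mod 1009 = 4, hash=1001+4 mod 1009 = 1005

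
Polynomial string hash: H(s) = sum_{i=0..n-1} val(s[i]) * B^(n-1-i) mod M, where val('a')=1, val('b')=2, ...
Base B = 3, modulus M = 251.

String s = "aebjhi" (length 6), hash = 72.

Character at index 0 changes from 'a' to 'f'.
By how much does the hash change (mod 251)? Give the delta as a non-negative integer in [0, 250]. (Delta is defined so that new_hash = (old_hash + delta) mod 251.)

Answer: 211

Derivation:
Delta formula: (val(new) - val(old)) * B^(n-1-k) mod M
  val('f') - val('a') = 6 - 1 = 5
  B^(n-1-k) = 3^5 mod 251 = 243
  Delta = 5 * 243 mod 251 = 211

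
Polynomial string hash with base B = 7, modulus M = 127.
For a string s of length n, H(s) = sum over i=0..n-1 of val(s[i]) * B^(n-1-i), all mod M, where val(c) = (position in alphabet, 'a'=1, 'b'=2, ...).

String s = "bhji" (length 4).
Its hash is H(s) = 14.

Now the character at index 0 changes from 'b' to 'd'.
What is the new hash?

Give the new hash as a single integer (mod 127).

val('b') = 2, val('d') = 4
Position k = 0, exponent = n-1-k = 3
B^3 mod M = 7^3 mod 127 = 89
Delta = (4 - 2) * 89 mod 127 = 51
New hash = (14 + 51) mod 127 = 65

Answer: 65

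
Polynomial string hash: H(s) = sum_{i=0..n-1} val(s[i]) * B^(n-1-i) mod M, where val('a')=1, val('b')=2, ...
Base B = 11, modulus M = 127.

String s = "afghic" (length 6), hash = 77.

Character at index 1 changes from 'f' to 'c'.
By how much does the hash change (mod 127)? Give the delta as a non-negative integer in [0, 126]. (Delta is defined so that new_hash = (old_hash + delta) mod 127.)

Delta formula: (val(new) - val(old)) * B^(n-1-k) mod M
  val('c') - val('f') = 3 - 6 = -3
  B^(n-1-k) = 11^4 mod 127 = 36
  Delta = -3 * 36 mod 127 = 19

Answer: 19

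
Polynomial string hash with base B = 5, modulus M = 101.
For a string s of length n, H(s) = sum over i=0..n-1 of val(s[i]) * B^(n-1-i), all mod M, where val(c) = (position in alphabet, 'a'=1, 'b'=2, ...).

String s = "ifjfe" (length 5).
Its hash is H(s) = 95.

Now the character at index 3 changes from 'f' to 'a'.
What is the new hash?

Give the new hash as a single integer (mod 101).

val('f') = 6, val('a') = 1
Position k = 3, exponent = n-1-k = 1
B^1 mod M = 5^1 mod 101 = 5
Delta = (1 - 6) * 5 mod 101 = 76
New hash = (95 + 76) mod 101 = 70

Answer: 70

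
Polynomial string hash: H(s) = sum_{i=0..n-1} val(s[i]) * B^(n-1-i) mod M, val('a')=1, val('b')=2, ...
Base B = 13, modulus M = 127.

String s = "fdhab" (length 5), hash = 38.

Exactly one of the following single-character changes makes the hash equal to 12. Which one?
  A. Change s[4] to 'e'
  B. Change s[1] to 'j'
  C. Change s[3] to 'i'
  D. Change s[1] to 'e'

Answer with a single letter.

Option A: s[4]='b'->'e', delta=(5-2)*13^0 mod 127 = 3, hash=38+3 mod 127 = 41
Option B: s[1]='d'->'j', delta=(10-4)*13^3 mod 127 = 101, hash=38+101 mod 127 = 12 <-- target
Option C: s[3]='a'->'i', delta=(9-1)*13^1 mod 127 = 104, hash=38+104 mod 127 = 15
Option D: s[1]='d'->'e', delta=(5-4)*13^3 mod 127 = 38, hash=38+38 mod 127 = 76

Answer: B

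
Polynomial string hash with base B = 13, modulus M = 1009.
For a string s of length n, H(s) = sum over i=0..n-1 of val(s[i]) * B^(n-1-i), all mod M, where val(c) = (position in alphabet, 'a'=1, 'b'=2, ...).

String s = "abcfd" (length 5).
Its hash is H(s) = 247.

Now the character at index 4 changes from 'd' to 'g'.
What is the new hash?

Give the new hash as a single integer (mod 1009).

val('d') = 4, val('g') = 7
Position k = 4, exponent = n-1-k = 0
B^0 mod M = 13^0 mod 1009 = 1
Delta = (7 - 4) * 1 mod 1009 = 3
New hash = (247 + 3) mod 1009 = 250

Answer: 250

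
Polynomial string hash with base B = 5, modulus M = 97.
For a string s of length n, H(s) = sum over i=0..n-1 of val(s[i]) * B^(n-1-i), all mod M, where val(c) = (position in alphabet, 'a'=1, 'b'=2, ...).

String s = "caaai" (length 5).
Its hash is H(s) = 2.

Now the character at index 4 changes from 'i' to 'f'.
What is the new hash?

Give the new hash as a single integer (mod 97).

Answer: 96

Derivation:
val('i') = 9, val('f') = 6
Position k = 4, exponent = n-1-k = 0
B^0 mod M = 5^0 mod 97 = 1
Delta = (6 - 9) * 1 mod 97 = 94
New hash = (2 + 94) mod 97 = 96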